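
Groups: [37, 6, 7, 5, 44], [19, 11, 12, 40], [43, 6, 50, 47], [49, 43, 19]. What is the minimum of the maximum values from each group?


Find max of each group:
  Group 1: [37, 6, 7, 5, 44] -> max = 44
  Group 2: [19, 11, 12, 40] -> max = 40
  Group 3: [43, 6, 50, 47] -> max = 50
  Group 4: [49, 43, 19] -> max = 49
Maxes: [44, 40, 50, 49]
Minimum of maxes = 40
Final answer: 40


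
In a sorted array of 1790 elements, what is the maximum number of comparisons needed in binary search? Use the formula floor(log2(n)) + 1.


Binary search halves the search space each step.
Maximum comparisons = floor(log2(1790)) + 1
log2(1790) = 10.8057
floor(log2(1790)) = 10, so 10 + 1 = 11
Final answer: 11


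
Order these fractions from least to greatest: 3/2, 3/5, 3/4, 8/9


Convert to decimal for comparison:
  3/2 = 1.5
  3/5 = 0.6
  3/4 = 0.75
  8/9 = 0.8889
Decimals in increasing order: 0.6 < 0.75 < 0.8889 < 1.5
Writing each back as its fraction gives the sorted order.
Final answer: 3/5, 3/4, 8/9, 3/2


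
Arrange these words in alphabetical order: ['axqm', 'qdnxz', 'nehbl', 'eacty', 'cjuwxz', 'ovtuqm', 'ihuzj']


Compare strings character by character (the first differing letter decides):
  'axqm' < 'cjuwxz' since 'a' < 'c' at position 1
  'cjuwxz' < 'eacty' since 'c' < 'e' at position 1
  'eacty' < 'ihuzj' since 'e' < 'i' at position 1
  'ihuzj' < 'nehbl' since 'i' < 'n' at position 1
  'nehbl' < 'ovtuqm' since 'n' < 'o' at position 1
  'ovtuqm' < 'qdnxz' since 'o' < 'q' at position 1
Chaining these comparisons gives the alphabetical order.
Final answer: ['axqm', 'cjuwxz', 'eacty', 'ihuzj', 'nehbl', 'ovtuqm', 'qdnxz']


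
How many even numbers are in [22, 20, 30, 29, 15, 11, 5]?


Check each element:
  22 is even
  20 is even
  30 is even
  29 is odd
  15 is odd
  11 is odd
  5 is odd
Evens: [22, 20, 30]
Count of evens = 3
Final answer: 3


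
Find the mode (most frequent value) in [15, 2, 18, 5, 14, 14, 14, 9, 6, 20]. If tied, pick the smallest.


Count the frequency of each value:
  2 appears 1 time(s)
  5 appears 1 time(s)
  6 appears 1 time(s)
  9 appears 1 time(s)
  14 appears 3 time(s)
  15 appears 1 time(s)
  18 appears 1 time(s)
  20 appears 1 time(s)
Maximum frequency is 3.
Only 14 reaches that frequency, so it is the mode.
Final answer: 14


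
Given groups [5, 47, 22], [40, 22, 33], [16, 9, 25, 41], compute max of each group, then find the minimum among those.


Find max of each group:
  Group 1: [5, 47, 22] -> max = 47
  Group 2: [40, 22, 33] -> max = 40
  Group 3: [16, 9, 25, 41] -> max = 41
Maxes: [47, 40, 41]
Minimum of maxes = 40
Final answer: 40


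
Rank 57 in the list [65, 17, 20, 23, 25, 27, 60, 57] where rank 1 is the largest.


Sort descending: [65, 60, 57, 27, 25, 23, 20, 17]
Find 57 in the sorted list.
57 is at position 3.
Final answer: 3


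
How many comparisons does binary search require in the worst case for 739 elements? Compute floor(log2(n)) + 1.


Binary search halves the search space each step.
Maximum comparisons = floor(log2(739)) + 1
log2(739) = 9.5294
floor(log2(739)) = 9, so 9 + 1 = 10
Final answer: 10


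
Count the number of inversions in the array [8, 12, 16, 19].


For each element, count the later elements that are smaller than it:
  8 (index 0): smaller elements after it = [] -> 0
  12 (index 1): smaller elements after it = [] -> 0
  16 (index 2): smaller elements after it = [] -> 0
Total inversions = 0 + 0 + 0 = 0
Final answer: 0


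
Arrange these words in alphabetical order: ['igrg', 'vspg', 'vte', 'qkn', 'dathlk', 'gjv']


Compare strings character by character (the first differing letter decides):
  'dathlk' < 'gjv' since 'd' < 'g' at position 1
  'gjv' < 'igrg' since 'g' < 'i' at position 1
  'igrg' < 'qkn' since 'i' < 'q' at position 1
  'qkn' < 'vspg' since 'q' < 'v' at position 1
  'vspg' < 'vte' since 's' < 't' at position 2
Chaining these comparisons gives the alphabetical order.
Final answer: ['dathlk', 'gjv', 'igrg', 'qkn', 'vspg', 'vte']


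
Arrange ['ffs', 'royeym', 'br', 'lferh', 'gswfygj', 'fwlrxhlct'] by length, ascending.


Compute lengths:
  'ffs' has length 3
  'royeym' has length 6
  'br' has length 2
  'lferh' has length 5
  'gswfygj' has length 7
  'fwlrxhlct' has length 9
Lengths in increasing order: 2 < 3 < 5 < 6 < 7 < 9
Listing the words in that order gives the answer.
Final answer: ['br', 'ffs', 'lferh', 'royeym', 'gswfygj', 'fwlrxhlct']


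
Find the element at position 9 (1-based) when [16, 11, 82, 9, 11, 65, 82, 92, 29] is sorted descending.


Sort descending: [92, 82, 82, 65, 29, 16, 11, 11, 9]
The 9th element (1-indexed) is at index 8.
Value = 9
Final answer: 9


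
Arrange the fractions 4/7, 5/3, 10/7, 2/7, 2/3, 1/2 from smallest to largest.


Convert to decimal for comparison:
  4/7 = 0.5714
  5/3 = 1.6667
  10/7 = 1.4286
  2/7 = 0.2857
  2/3 = 0.6667
  1/2 = 0.5
Decimals in increasing order: 0.2857 < 0.5 < 0.5714 < 0.6667 < 1.4286 < 1.6667
Writing each back as its fraction gives the sorted order.
Final answer: 2/7, 1/2, 4/7, 2/3, 10/7, 5/3


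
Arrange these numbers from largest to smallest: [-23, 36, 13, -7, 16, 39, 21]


Original list: [-23, 36, 13, -7, 16, 39, 21]
Repeatedly take the largest remaining element:
  Remaining [-23, 36, 13, -7, 16, 39, 21] -> largest is 39
  Remaining [-23, 36, 13, -7, 16, 21] -> largest is 36
  Remaining [-23, 13, -7, 16, 21] -> largest is 21
  Remaining [-23, 13, -7, 16] -> largest is 16
  Remaining [-23, 13, -7] -> largest is 13
  Remaining [-23, -7] -> largest is -7
  Remaining [-23] -> largest is -23
Collecting the picks in order gives the descending list.
Final answer: [39, 36, 21, 16, 13, -7, -23]


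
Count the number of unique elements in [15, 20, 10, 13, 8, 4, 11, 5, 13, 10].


List all unique values:
Distinct values: [4, 5, 8, 10, 11, 13, 15, 20]
Count = 8
Final answer: 8


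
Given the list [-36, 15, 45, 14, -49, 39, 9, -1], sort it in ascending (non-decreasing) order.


Original list: [-36, 15, 45, 14, -49, 39, 9, -1]
Repeatedly take the smallest remaining element:
  Remaining [-36, 15, 45, 14, -49, 39, 9, -1] -> smallest is -49
  Remaining [-36, 15, 45, 14, 39, 9, -1] -> smallest is -36
  Remaining [15, 45, 14, 39, 9, -1] -> smallest is -1
  Remaining [15, 45, 14, 39, 9] -> smallest is 9
  Remaining [15, 45, 14, 39] -> smallest is 14
  Remaining [15, 45, 39] -> smallest is 15
  Remaining [45, 39] -> smallest is 39
  Remaining [45] -> smallest is 45
Collecting the picks in order gives the sorted list.
Final answer: [-49, -36, -1, 9, 14, 15, 39, 45]


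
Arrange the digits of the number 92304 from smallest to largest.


The number 92304 has digits: 9, 2, 3, 0, 4
Sorted: 0, 2, 3, 4, 9
Joining the sorted digits gives the result.
Final answer: 02349


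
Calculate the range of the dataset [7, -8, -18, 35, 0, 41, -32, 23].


Maximum value: 41
Minimum value: -32
Range = 41 - (-32) = 73
Final answer: 73


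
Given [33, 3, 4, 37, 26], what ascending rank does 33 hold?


Sort ascending: [3, 4, 26, 33, 37]
Find 33 in the sorted list.
33 is at position 4 (1-indexed).
Final answer: 4


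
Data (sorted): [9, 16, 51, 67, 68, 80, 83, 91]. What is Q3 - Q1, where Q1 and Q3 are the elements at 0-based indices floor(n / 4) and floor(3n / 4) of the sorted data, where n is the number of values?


The data has n = 8 elements.
Q1 index = floor(8 / 4) = floor(2) = 2; Q3 index = floor(3 * 8 / 4) = floor(6) = 6
Q1 = element at index 2 = 51
Q3 = element at index 6 = 83
IQR = 83 - 51 = 32
Final answer: 32


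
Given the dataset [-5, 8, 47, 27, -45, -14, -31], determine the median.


First, sort the list: [-45, -31, -14, -5, 8, 27, 47]
The list has 7 elements (odd count).
The middle index is 3 (0-based), and the element there is -5.
Final answer: -5


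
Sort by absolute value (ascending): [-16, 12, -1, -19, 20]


Compute absolute values:
  |-16| = 16
  |12| = 12
  |-1| = 1
  |-19| = 19
  |20| = 20
Absolute values in increasing order: 1 < 12 < 16 < 19 < 20
Listing the original numbers in that order gives the answer.
Final answer: [-1, 12, -16, -19, 20]


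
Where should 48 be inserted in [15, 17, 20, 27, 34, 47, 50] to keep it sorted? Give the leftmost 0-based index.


List is sorted: [15, 17, 20, 27, 34, 47, 50]
We need the leftmost position where 48 can be inserted, i.e. the first index whose element is >= 48 (or the end of the list if none is).
Binary search with low=0, high=7 (0-based indices):
  low=0, high=7, mid=3: a[3]=27 < 48, so low = 4
  low=4, high=7, mid=5: a[5]=47 < 48, so low = 6
  low=6, high=7, mid=6: a[6]=50 >= 48, so high = 6
Now low = high = 6, so the insertion index is 6.
Final answer: 6


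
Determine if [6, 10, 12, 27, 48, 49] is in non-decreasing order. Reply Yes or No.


Check consecutive pairs:
  6 <= 10? True
  10 <= 12? True
  12 <= 27? True
  27 <= 48? True
  48 <= 49? True
Every consecutive pair is in order, so the list is non-decreasing.
Final answer: Yes


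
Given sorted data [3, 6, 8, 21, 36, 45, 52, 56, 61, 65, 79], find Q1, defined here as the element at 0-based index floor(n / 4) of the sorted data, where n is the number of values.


The list has n = 11 elements.
Q1 index = floor(11 / 4) = floor(2.75) = 2
Counting from index 0 in the sorted data, the element at index 2 is 8.
Final answer: 8


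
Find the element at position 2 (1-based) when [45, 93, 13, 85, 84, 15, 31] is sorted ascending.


Sort ascending: [13, 15, 31, 45, 84, 85, 93]
The 2nd element (1-indexed) is at index 1.
Value = 15
Final answer: 15


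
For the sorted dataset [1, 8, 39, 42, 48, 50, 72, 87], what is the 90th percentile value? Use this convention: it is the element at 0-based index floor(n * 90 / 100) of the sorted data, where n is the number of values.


The dataset has n = 8 elements.
Index = floor(8 * 90 / 100) = floor(720 / 100) = floor(7.2) = 7
Counting from index 0 in the sorted data, the element at index 7 is 87.
Final answer: 87


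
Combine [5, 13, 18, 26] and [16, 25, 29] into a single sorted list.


List A: [5, 13, 18, 26]
List B: [16, 25, 29]
Repeatedly compare the front elements and take the smaller:
  5 vs 16 -> take 5
  13 vs 16 -> take 13
  18 vs 16 -> take 16
  18 vs 25 -> take 18
  26 vs 25 -> take 25
  26 vs 29 -> take 26
  A is exhausted; append the rest of B: [29]
Final answer: [5, 13, 16, 18, 25, 26, 29]


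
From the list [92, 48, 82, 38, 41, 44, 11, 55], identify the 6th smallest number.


Sort ascending: [11, 38, 41, 44, 48, 55, 82, 92]
The 6th element (1-indexed) is at index 5.
Value = 55
Final answer: 55


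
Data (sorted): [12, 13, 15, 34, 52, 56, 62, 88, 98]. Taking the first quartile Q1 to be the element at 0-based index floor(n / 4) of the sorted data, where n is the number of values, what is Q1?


The list has n = 9 elements.
Q1 index = floor(9 / 4) = floor(2.25) = 2
Counting from index 0 in the sorted data, the element at index 2 is 15.
Final answer: 15


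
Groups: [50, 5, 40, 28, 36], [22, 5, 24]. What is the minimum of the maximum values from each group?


Find max of each group:
  Group 1: [50, 5, 40, 28, 36] -> max = 50
  Group 2: [22, 5, 24] -> max = 24
Maxes: [50, 24]
Minimum of maxes = 24
Final answer: 24


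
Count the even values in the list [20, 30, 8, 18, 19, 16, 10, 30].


Check each element:
  20 is even
  30 is even
  8 is even
  18 is even
  19 is odd
  16 is even
  10 is even
  30 is even
Evens: [20, 30, 8, 18, 16, 10, 30]
Count of evens = 7
Final answer: 7


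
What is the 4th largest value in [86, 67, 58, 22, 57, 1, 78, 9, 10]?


Sort descending: [86, 78, 67, 58, 57, 22, 10, 9, 1]
The 4th element (1-indexed) is at index 3.
Value = 58
Final answer: 58


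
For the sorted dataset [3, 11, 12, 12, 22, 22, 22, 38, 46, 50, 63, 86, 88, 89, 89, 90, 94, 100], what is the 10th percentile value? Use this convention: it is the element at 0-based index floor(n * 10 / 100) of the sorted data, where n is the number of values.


The dataset has n = 18 elements.
Index = floor(18 * 10 / 100) = floor(180 / 100) = floor(1.8) = 1
Counting from index 0 in the sorted data, the element at index 1 is 11.
Final answer: 11


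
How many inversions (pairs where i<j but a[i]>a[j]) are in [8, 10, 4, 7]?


For each element, count the later elements that are smaller than it:
  8 (index 0): smaller elements after it = [4, 7] -> 2
  10 (index 1): smaller elements after it = [4, 7] -> 2
  4 (index 2): smaller elements after it = [] -> 0
Total inversions = 2 + 2 + 0 = 4
Final answer: 4


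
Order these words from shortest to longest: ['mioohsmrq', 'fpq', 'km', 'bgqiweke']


Compute lengths:
  'mioohsmrq' has length 9
  'fpq' has length 3
  'km' has length 2
  'bgqiweke' has length 8
Lengths in increasing order: 2 < 3 < 8 < 9
Listing the words in that order gives the answer.
Final answer: ['km', 'fpq', 'bgqiweke', 'mioohsmrq']


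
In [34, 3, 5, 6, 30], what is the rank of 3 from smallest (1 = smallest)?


Sort ascending: [3, 5, 6, 30, 34]
Find 3 in the sorted list.
3 is at position 1 (1-indexed).
Final answer: 1


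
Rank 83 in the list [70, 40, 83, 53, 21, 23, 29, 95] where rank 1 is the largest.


Sort descending: [95, 83, 70, 53, 40, 29, 23, 21]
Find 83 in the sorted list.
83 is at position 2.
Final answer: 2


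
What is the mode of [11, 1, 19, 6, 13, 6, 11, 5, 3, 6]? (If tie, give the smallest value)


Count the frequency of each value:
  1 appears 1 time(s)
  3 appears 1 time(s)
  5 appears 1 time(s)
  6 appears 3 time(s)
  11 appears 2 time(s)
  13 appears 1 time(s)
  19 appears 1 time(s)
Maximum frequency is 3.
Only 6 reaches that frequency, so it is the mode.
Final answer: 6


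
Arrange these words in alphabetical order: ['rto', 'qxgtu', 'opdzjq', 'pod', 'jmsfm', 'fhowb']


Compare strings character by character (the first differing letter decides):
  'fhowb' < 'jmsfm' since 'f' < 'j' at position 1
  'jmsfm' < 'opdzjq' since 'j' < 'o' at position 1
  'opdzjq' < 'pod' since 'o' < 'p' at position 1
  'pod' < 'qxgtu' since 'p' < 'q' at position 1
  'qxgtu' < 'rto' since 'q' < 'r' at position 1
Chaining these comparisons gives the alphabetical order.
Final answer: ['fhowb', 'jmsfm', 'opdzjq', 'pod', 'qxgtu', 'rto']


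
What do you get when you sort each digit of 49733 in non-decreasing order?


The number 49733 has digits: 4, 9, 7, 3, 3
Sorted: 3, 3, 4, 7, 9
Joining the sorted digits gives the result.
Final answer: 33479


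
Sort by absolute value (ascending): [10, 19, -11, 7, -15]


Compute absolute values:
  |10| = 10
  |19| = 19
  |-11| = 11
  |7| = 7
  |-15| = 15
Absolute values in increasing order: 7 < 10 < 11 < 15 < 19
Listing the original numbers in that order gives the answer.
Final answer: [7, 10, -11, -15, 19]


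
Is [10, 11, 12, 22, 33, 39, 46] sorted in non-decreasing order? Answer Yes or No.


Check consecutive pairs:
  10 <= 11? True
  11 <= 12? True
  12 <= 22? True
  22 <= 33? True
  33 <= 39? True
  39 <= 46? True
Every consecutive pair is in order, so the list is non-decreasing.
Final answer: Yes


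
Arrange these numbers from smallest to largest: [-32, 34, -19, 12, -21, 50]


Original list: [-32, 34, -19, 12, -21, 50]
Repeatedly take the smallest remaining element:
  Remaining [-32, 34, -19, 12, -21, 50] -> smallest is -32
  Remaining [34, -19, 12, -21, 50] -> smallest is -21
  Remaining [34, -19, 12, 50] -> smallest is -19
  Remaining [34, 12, 50] -> smallest is 12
  Remaining [34, 50] -> smallest is 34
  Remaining [50] -> smallest is 50
Collecting the picks in order gives the sorted list.
Final answer: [-32, -21, -19, 12, 34, 50]


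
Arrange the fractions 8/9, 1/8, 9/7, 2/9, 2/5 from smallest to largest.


Convert to decimal for comparison:
  8/9 = 0.8889
  1/8 = 0.125
  9/7 = 1.2857
  2/9 = 0.2222
  2/5 = 0.4
Decimals in increasing order: 0.125 < 0.2222 < 0.4 < 0.8889 < 1.2857
Writing each back as its fraction gives the sorted order.
Final answer: 1/8, 2/9, 2/5, 8/9, 9/7


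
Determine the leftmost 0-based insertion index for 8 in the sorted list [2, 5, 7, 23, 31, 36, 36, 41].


List is sorted: [2, 5, 7, 23, 31, 36, 36, 41]
We need the leftmost position where 8 can be inserted, i.e. the first index whose element is >= 8 (or the end of the list if none is).
Binary search with low=0, high=8 (0-based indices):
  low=0, high=8, mid=4: a[4]=31 >= 8, so high = 4
  low=0, high=4, mid=2: a[2]=7 < 8, so low = 3
  low=3, high=4, mid=3: a[3]=23 >= 8, so high = 3
Now low = high = 3, so the insertion index is 3.
Final answer: 3


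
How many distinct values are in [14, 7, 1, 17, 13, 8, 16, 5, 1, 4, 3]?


List all unique values:
Distinct values: [1, 3, 4, 5, 7, 8, 13, 14, 16, 17]
Count = 10
Final answer: 10


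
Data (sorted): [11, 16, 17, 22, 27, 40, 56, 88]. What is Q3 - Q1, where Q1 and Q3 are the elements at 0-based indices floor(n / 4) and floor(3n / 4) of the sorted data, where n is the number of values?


The data has n = 8 elements.
Q1 index = floor(8 / 4) = floor(2) = 2; Q3 index = floor(3 * 8 / 4) = floor(6) = 6
Q1 = element at index 2 = 17
Q3 = element at index 6 = 56
IQR = 56 - 17 = 39
Final answer: 39


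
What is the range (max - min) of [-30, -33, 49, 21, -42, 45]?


Maximum value: 49
Minimum value: -42
Range = 49 - (-42) = 91
Final answer: 91


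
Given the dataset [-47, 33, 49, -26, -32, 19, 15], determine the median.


First, sort the list: [-47, -32, -26, 15, 19, 33, 49]
The list has 7 elements (odd count).
The middle index is 3 (0-based), and the element there is 15.
Final answer: 15


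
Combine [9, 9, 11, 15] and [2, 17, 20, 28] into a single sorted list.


List A: [9, 9, 11, 15]
List B: [2, 17, 20, 28]
Repeatedly compare the front elements and take the smaller:
  9 vs 2 -> take 2
  9 vs 17 -> take 9
  9 vs 17 -> take 9
  11 vs 17 -> take 11
  15 vs 17 -> take 15
  A is exhausted; append the rest of B: [17, 20, 28]
Final answer: [2, 9, 9, 11, 15, 17, 20, 28]


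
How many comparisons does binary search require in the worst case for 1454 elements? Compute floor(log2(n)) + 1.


Binary search halves the search space each step.
Maximum comparisons = floor(log2(1454)) + 1
log2(1454) = 10.5058
floor(log2(1454)) = 10, so 10 + 1 = 11
Final answer: 11


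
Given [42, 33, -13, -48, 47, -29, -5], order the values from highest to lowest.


Original list: [42, 33, -13, -48, 47, -29, -5]
Repeatedly take the largest remaining element:
  Remaining [42, 33, -13, -48, 47, -29, -5] -> largest is 47
  Remaining [42, 33, -13, -48, -29, -5] -> largest is 42
  Remaining [33, -13, -48, -29, -5] -> largest is 33
  Remaining [-13, -48, -29, -5] -> largest is -5
  Remaining [-13, -48, -29] -> largest is -13
  Remaining [-48, -29] -> largest is -29
  Remaining [-48] -> largest is -48
Collecting the picks in order gives the descending list.
Final answer: [47, 42, 33, -5, -13, -29, -48]


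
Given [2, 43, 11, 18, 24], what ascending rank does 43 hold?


Sort ascending: [2, 11, 18, 24, 43]
Find 43 in the sorted list.
43 is at position 5 (1-indexed).
Final answer: 5


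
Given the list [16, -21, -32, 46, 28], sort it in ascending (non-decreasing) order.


Original list: [16, -21, -32, 46, 28]
Repeatedly take the smallest remaining element:
  Remaining [16, -21, -32, 46, 28] -> smallest is -32
  Remaining [16, -21, 46, 28] -> smallest is -21
  Remaining [16, 46, 28] -> smallest is 16
  Remaining [46, 28] -> smallest is 28
  Remaining [46] -> smallest is 46
Collecting the picks in order gives the sorted list.
Final answer: [-32, -21, 16, 28, 46]


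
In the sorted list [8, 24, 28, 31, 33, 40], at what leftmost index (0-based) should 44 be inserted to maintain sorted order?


List is sorted: [8, 24, 28, 31, 33, 40]
We need the leftmost position where 44 can be inserted, i.e. the first index whose element is >= 44 (or the end of the list if none is).
Binary search with low=0, high=6 (0-based indices):
  low=0, high=6, mid=3: a[3]=31 < 44, so low = 4
  low=4, high=6, mid=5: a[5]=40 < 44, so low = 6
Now low = high = 6, so the insertion index is 6.
Final answer: 6


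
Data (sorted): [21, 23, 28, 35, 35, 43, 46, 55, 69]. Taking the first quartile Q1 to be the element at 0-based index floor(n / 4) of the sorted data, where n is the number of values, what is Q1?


The list has n = 9 elements.
Q1 index = floor(9 / 4) = floor(2.25) = 2
Counting from index 0 in the sorted data, the element at index 2 is 28.
Final answer: 28


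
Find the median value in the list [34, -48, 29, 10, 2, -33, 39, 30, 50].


First, sort the list: [-48, -33, 2, 10, 29, 30, 34, 39, 50]
The list has 9 elements (odd count).
The middle index is 4 (0-based), and the element there is 29.
Final answer: 29


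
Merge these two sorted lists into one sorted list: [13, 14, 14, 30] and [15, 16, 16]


List A: [13, 14, 14, 30]
List B: [15, 16, 16]
Repeatedly compare the front elements and take the smaller:
  13 vs 15 -> take 13
  14 vs 15 -> take 14
  14 vs 15 -> take 14
  30 vs 15 -> take 15
  30 vs 16 -> take 16
  30 vs 16 -> take 16
  B is exhausted; append the rest of A: [30]
Final answer: [13, 14, 14, 15, 16, 16, 30]


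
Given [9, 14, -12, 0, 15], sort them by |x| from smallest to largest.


Compute absolute values:
  |9| = 9
  |14| = 14
  |-12| = 12
  |0| = 0
  |15| = 15
Absolute values in increasing order: 0 < 9 < 12 < 14 < 15
Listing the original numbers in that order gives the answer.
Final answer: [0, 9, -12, 14, 15]


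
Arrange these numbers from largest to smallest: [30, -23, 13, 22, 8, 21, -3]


Original list: [30, -23, 13, 22, 8, 21, -3]
Repeatedly take the largest remaining element:
  Remaining [30, -23, 13, 22, 8, 21, -3] -> largest is 30
  Remaining [-23, 13, 22, 8, 21, -3] -> largest is 22
  Remaining [-23, 13, 8, 21, -3] -> largest is 21
  Remaining [-23, 13, 8, -3] -> largest is 13
  Remaining [-23, 8, -3] -> largest is 8
  Remaining [-23, -3] -> largest is -3
  Remaining [-23] -> largest is -23
Collecting the picks in order gives the descending list.
Final answer: [30, 22, 21, 13, 8, -3, -23]


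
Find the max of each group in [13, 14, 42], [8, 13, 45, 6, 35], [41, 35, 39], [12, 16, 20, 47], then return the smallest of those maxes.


Find max of each group:
  Group 1: [13, 14, 42] -> max = 42
  Group 2: [8, 13, 45, 6, 35] -> max = 45
  Group 3: [41, 35, 39] -> max = 41
  Group 4: [12, 16, 20, 47] -> max = 47
Maxes: [42, 45, 41, 47]
Minimum of maxes = 41
Final answer: 41


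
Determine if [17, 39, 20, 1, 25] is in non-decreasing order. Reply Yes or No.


Check consecutive pairs:
  17 <= 39? True
  39 <= 20? False
  20 <= 1? False
  1 <= 25? True
2 consecutive pair(s) are out of order, so the list is not sorted.
Final answer: No


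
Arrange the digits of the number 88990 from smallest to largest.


The number 88990 has digits: 8, 8, 9, 9, 0
Sorted: 0, 8, 8, 9, 9
Joining the sorted digits gives the result.
Final answer: 08899


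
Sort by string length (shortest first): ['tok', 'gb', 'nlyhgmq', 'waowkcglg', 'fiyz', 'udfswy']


Compute lengths:
  'tok' has length 3
  'gb' has length 2
  'nlyhgmq' has length 7
  'waowkcglg' has length 9
  'fiyz' has length 4
  'udfswy' has length 6
Lengths in increasing order: 2 < 3 < 4 < 6 < 7 < 9
Listing the words in that order gives the answer.
Final answer: ['gb', 'tok', 'fiyz', 'udfswy', 'nlyhgmq', 'waowkcglg']


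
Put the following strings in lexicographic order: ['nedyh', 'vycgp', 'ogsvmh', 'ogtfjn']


Compare strings character by character (the first differing letter decides):
  'nedyh' < 'ogsvmh' since 'n' < 'o' at position 1
  'ogsvmh' < 'ogtfjn' since 's' < 't' at position 3
  'ogtfjn' < 'vycgp' since 'o' < 'v' at position 1
Chaining these comparisons gives the alphabetical order.
Final answer: ['nedyh', 'ogsvmh', 'ogtfjn', 'vycgp']


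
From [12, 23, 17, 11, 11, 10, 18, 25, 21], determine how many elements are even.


Check each element:
  12 is even
  23 is odd
  17 is odd
  11 is odd
  11 is odd
  10 is even
  18 is even
  25 is odd
  21 is odd
Evens: [12, 10, 18]
Count of evens = 3
Final answer: 3


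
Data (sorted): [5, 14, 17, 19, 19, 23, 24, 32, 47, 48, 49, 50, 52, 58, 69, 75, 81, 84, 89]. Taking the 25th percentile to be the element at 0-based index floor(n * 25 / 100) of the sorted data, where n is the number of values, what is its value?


The dataset has n = 19 elements.
Index = floor(19 * 25 / 100) = floor(475 / 100) = floor(4.75) = 4
Counting from index 0 in the sorted data, the element at index 4 is 19.
Final answer: 19


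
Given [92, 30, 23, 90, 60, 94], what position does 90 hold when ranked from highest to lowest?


Sort descending: [94, 92, 90, 60, 30, 23]
Find 90 in the sorted list.
90 is at position 3.
Final answer: 3


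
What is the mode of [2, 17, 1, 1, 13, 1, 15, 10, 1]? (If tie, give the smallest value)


Count the frequency of each value:
  1 appears 4 time(s)
  2 appears 1 time(s)
  10 appears 1 time(s)
  13 appears 1 time(s)
  15 appears 1 time(s)
  17 appears 1 time(s)
Maximum frequency is 4.
Only 1 reaches that frequency, so it is the mode.
Final answer: 1


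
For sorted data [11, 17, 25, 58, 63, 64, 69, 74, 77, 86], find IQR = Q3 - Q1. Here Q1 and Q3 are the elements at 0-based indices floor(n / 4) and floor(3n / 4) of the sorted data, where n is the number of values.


The data has n = 10 elements.
Q1 index = floor(10 / 4) = floor(2.5) = 2; Q3 index = floor(3 * 10 / 4) = floor(7.5) = 7
Q1 = element at index 2 = 25
Q3 = element at index 7 = 74
IQR = 74 - 25 = 49
Final answer: 49


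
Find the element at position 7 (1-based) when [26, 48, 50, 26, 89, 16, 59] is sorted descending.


Sort descending: [89, 59, 50, 48, 26, 26, 16]
The 7th element (1-indexed) is at index 6.
Value = 16
Final answer: 16


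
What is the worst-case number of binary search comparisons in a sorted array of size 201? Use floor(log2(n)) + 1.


Binary search halves the search space each step.
Maximum comparisons = floor(log2(201)) + 1
log2(201) = 7.6511
floor(log2(201)) = 7, so 7 + 1 = 8
Final answer: 8


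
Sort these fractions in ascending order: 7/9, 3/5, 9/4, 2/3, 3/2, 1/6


Convert to decimal for comparison:
  7/9 = 0.7778
  3/5 = 0.6
  9/4 = 2.25
  2/3 = 0.6667
  3/2 = 1.5
  1/6 = 0.1667
Decimals in increasing order: 0.1667 < 0.6 < 0.6667 < 0.7778 < 1.5 < 2.25
Writing each back as its fraction gives the sorted order.
Final answer: 1/6, 3/5, 2/3, 7/9, 3/2, 9/4


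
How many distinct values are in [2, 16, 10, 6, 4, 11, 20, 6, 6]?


List all unique values:
Distinct values: [2, 4, 6, 10, 11, 16, 20]
Count = 7
Final answer: 7


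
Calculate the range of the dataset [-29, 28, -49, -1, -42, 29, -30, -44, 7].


Maximum value: 29
Minimum value: -49
Range = 29 - (-49) = 78
Final answer: 78


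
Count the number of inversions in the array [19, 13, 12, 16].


For each element, count the later elements that are smaller than it:
  19 (index 0): smaller elements after it = [13, 12, 16] -> 3
  13 (index 1): smaller elements after it = [12] -> 1
  12 (index 2): smaller elements after it = [] -> 0
Total inversions = 3 + 1 + 0 = 4
Final answer: 4


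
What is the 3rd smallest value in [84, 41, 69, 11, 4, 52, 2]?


Sort ascending: [2, 4, 11, 41, 52, 69, 84]
The 3rd element (1-indexed) is at index 2.
Value = 11
Final answer: 11


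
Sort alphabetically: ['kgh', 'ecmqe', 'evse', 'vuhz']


Compare strings character by character (the first differing letter decides):
  'ecmqe' < 'evse' since 'c' < 'v' at position 2
  'evse' < 'kgh' since 'e' < 'k' at position 1
  'kgh' < 'vuhz' since 'k' < 'v' at position 1
Chaining these comparisons gives the alphabetical order.
Final answer: ['ecmqe', 'evse', 'kgh', 'vuhz']


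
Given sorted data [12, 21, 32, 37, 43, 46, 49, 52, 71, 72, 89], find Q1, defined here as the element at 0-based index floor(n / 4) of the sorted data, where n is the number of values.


The list has n = 11 elements.
Q1 index = floor(11 / 4) = floor(2.75) = 2
Counting from index 0 in the sorted data, the element at index 2 is 32.
Final answer: 32


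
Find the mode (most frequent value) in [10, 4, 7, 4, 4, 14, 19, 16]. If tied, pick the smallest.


Count the frequency of each value:
  4 appears 3 time(s)
  7 appears 1 time(s)
  10 appears 1 time(s)
  14 appears 1 time(s)
  16 appears 1 time(s)
  19 appears 1 time(s)
Maximum frequency is 3.
Only 4 reaches that frequency, so it is the mode.
Final answer: 4


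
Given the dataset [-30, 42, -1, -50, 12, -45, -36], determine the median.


First, sort the list: [-50, -45, -36, -30, -1, 12, 42]
The list has 7 elements (odd count).
The middle index is 3 (0-based), and the element there is -30.
Final answer: -30


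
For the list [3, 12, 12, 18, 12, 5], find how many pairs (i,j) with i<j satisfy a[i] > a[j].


For each element, count the later elements that are smaller than it:
  3 (index 0): smaller elements after it = [] -> 0
  12 (index 1): smaller elements after it = [5] -> 1
  12 (index 2): smaller elements after it = [5] -> 1
  18 (index 3): smaller elements after it = [12, 5] -> 2
  12 (index 4): smaller elements after it = [5] -> 1
Total inversions = 0 + 1 + 1 + 2 + 1 = 5
Final answer: 5


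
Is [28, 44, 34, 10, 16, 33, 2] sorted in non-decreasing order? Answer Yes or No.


Check consecutive pairs:
  28 <= 44? True
  44 <= 34? False
  34 <= 10? False
  10 <= 16? True
  16 <= 33? True
  33 <= 2? False
3 consecutive pair(s) are out of order, so the list is not sorted.
Final answer: No


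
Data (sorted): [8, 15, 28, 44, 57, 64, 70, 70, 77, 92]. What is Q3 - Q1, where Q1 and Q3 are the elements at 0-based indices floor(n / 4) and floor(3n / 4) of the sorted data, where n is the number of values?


The data has n = 10 elements.
Q1 index = floor(10 / 4) = floor(2.5) = 2; Q3 index = floor(3 * 10 / 4) = floor(7.5) = 7
Q1 = element at index 2 = 28
Q3 = element at index 7 = 70
IQR = 70 - 28 = 42
Final answer: 42


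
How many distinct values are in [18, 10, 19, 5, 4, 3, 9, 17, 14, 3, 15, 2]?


List all unique values:
Distinct values: [2, 3, 4, 5, 9, 10, 14, 15, 17, 18, 19]
Count = 11
Final answer: 11


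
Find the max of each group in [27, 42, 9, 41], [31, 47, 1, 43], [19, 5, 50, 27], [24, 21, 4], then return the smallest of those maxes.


Find max of each group:
  Group 1: [27, 42, 9, 41] -> max = 42
  Group 2: [31, 47, 1, 43] -> max = 47
  Group 3: [19, 5, 50, 27] -> max = 50
  Group 4: [24, 21, 4] -> max = 24
Maxes: [42, 47, 50, 24]
Minimum of maxes = 24
Final answer: 24


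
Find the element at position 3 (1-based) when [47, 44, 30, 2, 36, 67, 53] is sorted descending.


Sort descending: [67, 53, 47, 44, 36, 30, 2]
The 3rd element (1-indexed) is at index 2.
Value = 47
Final answer: 47


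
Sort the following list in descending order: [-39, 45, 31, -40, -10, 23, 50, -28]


Original list: [-39, 45, 31, -40, -10, 23, 50, -28]
Repeatedly take the largest remaining element:
  Remaining [-39, 45, 31, -40, -10, 23, 50, -28] -> largest is 50
  Remaining [-39, 45, 31, -40, -10, 23, -28] -> largest is 45
  Remaining [-39, 31, -40, -10, 23, -28] -> largest is 31
  Remaining [-39, -40, -10, 23, -28] -> largest is 23
  Remaining [-39, -40, -10, -28] -> largest is -10
  Remaining [-39, -40, -28] -> largest is -28
  Remaining [-39, -40] -> largest is -39
  Remaining [-40] -> largest is -40
Collecting the picks in order gives the descending list.
Final answer: [50, 45, 31, 23, -10, -28, -39, -40]


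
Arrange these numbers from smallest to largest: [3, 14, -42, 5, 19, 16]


Original list: [3, 14, -42, 5, 19, 16]
Repeatedly take the smallest remaining element:
  Remaining [3, 14, -42, 5, 19, 16] -> smallest is -42
  Remaining [3, 14, 5, 19, 16] -> smallest is 3
  Remaining [14, 5, 19, 16] -> smallest is 5
  Remaining [14, 19, 16] -> smallest is 14
  Remaining [19, 16] -> smallest is 16
  Remaining [19] -> smallest is 19
Collecting the picks in order gives the sorted list.
Final answer: [-42, 3, 5, 14, 16, 19]


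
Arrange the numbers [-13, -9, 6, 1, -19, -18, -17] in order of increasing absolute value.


Compute absolute values:
  |-13| = 13
  |-9| = 9
  |6| = 6
  |1| = 1
  |-19| = 19
  |-18| = 18
  |-17| = 17
Absolute values in increasing order: 1 < 6 < 9 < 13 < 17 < 18 < 19
Listing the original numbers in that order gives the answer.
Final answer: [1, 6, -9, -13, -17, -18, -19]


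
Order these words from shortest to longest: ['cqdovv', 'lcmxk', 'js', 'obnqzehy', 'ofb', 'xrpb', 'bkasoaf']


Compute lengths:
  'cqdovv' has length 6
  'lcmxk' has length 5
  'js' has length 2
  'obnqzehy' has length 8
  'ofb' has length 3
  'xrpb' has length 4
  'bkasoaf' has length 7
Lengths in increasing order: 2 < 3 < 4 < 5 < 6 < 7 < 8
Listing the words in that order gives the answer.
Final answer: ['js', 'ofb', 'xrpb', 'lcmxk', 'cqdovv', 'bkasoaf', 'obnqzehy']


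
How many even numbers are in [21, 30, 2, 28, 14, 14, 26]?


Check each element:
  21 is odd
  30 is even
  2 is even
  28 is even
  14 is even
  14 is even
  26 is even
Evens: [30, 2, 28, 14, 14, 26]
Count of evens = 6
Final answer: 6


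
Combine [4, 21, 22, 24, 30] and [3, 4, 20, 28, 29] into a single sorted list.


List A: [4, 21, 22, 24, 30]
List B: [3, 4, 20, 28, 29]
Repeatedly compare the front elements and take the smaller:
  4 vs 3 -> take 3
  4 vs 4 -> take 4
  21 vs 4 -> take 4
  21 vs 20 -> take 20
  21 vs 28 -> take 21
  22 vs 28 -> take 22
  24 vs 28 -> take 24
  30 vs 28 -> take 28
  30 vs 29 -> take 29
  B is exhausted; append the rest of A: [30]
Final answer: [3, 4, 4, 20, 21, 22, 24, 28, 29, 30]


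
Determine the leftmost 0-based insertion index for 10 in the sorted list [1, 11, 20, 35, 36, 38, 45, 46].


List is sorted: [1, 11, 20, 35, 36, 38, 45, 46]
We need the leftmost position where 10 can be inserted, i.e. the first index whose element is >= 10 (or the end of the list if none is).
Binary search with low=0, high=8 (0-based indices):
  low=0, high=8, mid=4: a[4]=36 >= 10, so high = 4
  low=0, high=4, mid=2: a[2]=20 >= 10, so high = 2
  low=0, high=2, mid=1: a[1]=11 >= 10, so high = 1
  low=0, high=1, mid=0: a[0]=1 < 10, so low = 1
Now low = high = 1, so the insertion index is 1.
Final answer: 1


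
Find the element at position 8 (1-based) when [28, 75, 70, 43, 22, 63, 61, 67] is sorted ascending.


Sort ascending: [22, 28, 43, 61, 63, 67, 70, 75]
The 8th element (1-indexed) is at index 7.
Value = 75
Final answer: 75


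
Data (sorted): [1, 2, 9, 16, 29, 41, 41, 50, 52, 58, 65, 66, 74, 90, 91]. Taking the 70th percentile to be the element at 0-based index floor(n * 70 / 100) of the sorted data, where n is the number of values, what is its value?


The dataset has n = 15 elements.
Index = floor(15 * 70 / 100) = floor(1050 / 100) = floor(10.5) = 10
Counting from index 0 in the sorted data, the element at index 10 is 65.
Final answer: 65


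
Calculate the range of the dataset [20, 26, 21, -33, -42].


Maximum value: 26
Minimum value: -42
Range = 26 - (-42) = 68
Final answer: 68


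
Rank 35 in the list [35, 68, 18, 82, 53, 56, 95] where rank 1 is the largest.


Sort descending: [95, 82, 68, 56, 53, 35, 18]
Find 35 in the sorted list.
35 is at position 6.
Final answer: 6


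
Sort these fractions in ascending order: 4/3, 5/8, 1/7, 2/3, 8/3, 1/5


Convert to decimal for comparison:
  4/3 = 1.3333
  5/8 = 0.625
  1/7 = 0.1429
  2/3 = 0.6667
  8/3 = 2.6667
  1/5 = 0.2
Decimals in increasing order: 0.1429 < 0.2 < 0.625 < 0.6667 < 1.3333 < 2.6667
Writing each back as its fraction gives the sorted order.
Final answer: 1/7, 1/5, 5/8, 2/3, 4/3, 8/3


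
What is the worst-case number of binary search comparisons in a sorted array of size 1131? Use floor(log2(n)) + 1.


Binary search halves the search space each step.
Maximum comparisons = floor(log2(1131)) + 1
log2(1131) = 10.1434
floor(log2(1131)) = 10, so 10 + 1 = 11
Final answer: 11


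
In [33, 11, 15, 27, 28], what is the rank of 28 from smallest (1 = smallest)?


Sort ascending: [11, 15, 27, 28, 33]
Find 28 in the sorted list.
28 is at position 4 (1-indexed).
Final answer: 4


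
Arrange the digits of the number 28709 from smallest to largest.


The number 28709 has digits: 2, 8, 7, 0, 9
Sorted: 0, 2, 7, 8, 9
Joining the sorted digits gives the result.
Final answer: 02789


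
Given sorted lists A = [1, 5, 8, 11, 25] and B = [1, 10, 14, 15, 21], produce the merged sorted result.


List A: [1, 5, 8, 11, 25]
List B: [1, 10, 14, 15, 21]
Repeatedly compare the front elements and take the smaller:
  1 vs 1 -> take 1
  5 vs 1 -> take 1
  5 vs 10 -> take 5
  8 vs 10 -> take 8
  11 vs 10 -> take 10
  11 vs 14 -> take 11
  25 vs 14 -> take 14
  25 vs 15 -> take 15
  25 vs 21 -> take 21
  B is exhausted; append the rest of A: [25]
Final answer: [1, 1, 5, 8, 10, 11, 14, 15, 21, 25]


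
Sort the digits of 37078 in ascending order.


The number 37078 has digits: 3, 7, 0, 7, 8
Sorted: 0, 3, 7, 7, 8
Joining the sorted digits gives the result.
Final answer: 03778


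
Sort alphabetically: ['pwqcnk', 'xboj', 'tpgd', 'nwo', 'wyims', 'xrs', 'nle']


Compare strings character by character (the first differing letter decides):
  'nle' < 'nwo' since 'l' < 'w' at position 2
  'nwo' < 'pwqcnk' since 'n' < 'p' at position 1
  'pwqcnk' < 'tpgd' since 'p' < 't' at position 1
  'tpgd' < 'wyims' since 't' < 'w' at position 1
  'wyims' < 'xboj' since 'w' < 'x' at position 1
  'xboj' < 'xrs' since 'b' < 'r' at position 2
Chaining these comparisons gives the alphabetical order.
Final answer: ['nle', 'nwo', 'pwqcnk', 'tpgd', 'wyims', 'xboj', 'xrs']


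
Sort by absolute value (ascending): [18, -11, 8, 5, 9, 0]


Compute absolute values:
  |18| = 18
  |-11| = 11
  |8| = 8
  |5| = 5
  |9| = 9
  |0| = 0
Absolute values in increasing order: 0 < 5 < 8 < 9 < 11 < 18
Listing the original numbers in that order gives the answer.
Final answer: [0, 5, 8, 9, -11, 18]


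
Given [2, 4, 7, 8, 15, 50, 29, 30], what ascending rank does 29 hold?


Sort ascending: [2, 4, 7, 8, 15, 29, 30, 50]
Find 29 in the sorted list.
29 is at position 6 (1-indexed).
Final answer: 6


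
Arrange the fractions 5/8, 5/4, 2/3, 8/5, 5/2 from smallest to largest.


Convert to decimal for comparison:
  5/8 = 0.625
  5/4 = 1.25
  2/3 = 0.6667
  8/5 = 1.6
  5/2 = 2.5
Decimals in increasing order: 0.625 < 0.6667 < 1.25 < 1.6 < 2.5
Writing each back as its fraction gives the sorted order.
Final answer: 5/8, 2/3, 5/4, 8/5, 5/2


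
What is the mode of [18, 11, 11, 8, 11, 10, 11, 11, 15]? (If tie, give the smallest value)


Count the frequency of each value:
  8 appears 1 time(s)
  10 appears 1 time(s)
  11 appears 5 time(s)
  15 appears 1 time(s)
  18 appears 1 time(s)
Maximum frequency is 5.
Only 11 reaches that frequency, so it is the mode.
Final answer: 11


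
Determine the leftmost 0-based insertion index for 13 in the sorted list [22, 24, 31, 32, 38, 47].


List is sorted: [22, 24, 31, 32, 38, 47]
We need the leftmost position where 13 can be inserted, i.e. the first index whose element is >= 13 (or the end of the list if none is).
Binary search with low=0, high=6 (0-based indices):
  low=0, high=6, mid=3: a[3]=32 >= 13, so high = 3
  low=0, high=3, mid=1: a[1]=24 >= 13, so high = 1
  low=0, high=1, mid=0: a[0]=22 >= 13, so high = 0
Now low = high = 0, so the insertion index is 0.
Final answer: 0


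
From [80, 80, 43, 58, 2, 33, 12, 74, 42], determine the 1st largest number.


Sort descending: [80, 80, 74, 58, 43, 42, 33, 12, 2]
The 1st element (1-indexed) is at index 0.
Value = 80
Final answer: 80


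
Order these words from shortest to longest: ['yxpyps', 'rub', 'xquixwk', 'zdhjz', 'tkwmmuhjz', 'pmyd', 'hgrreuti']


Compute lengths:
  'yxpyps' has length 6
  'rub' has length 3
  'xquixwk' has length 7
  'zdhjz' has length 5
  'tkwmmuhjz' has length 9
  'pmyd' has length 4
  'hgrreuti' has length 8
Lengths in increasing order: 3 < 4 < 5 < 6 < 7 < 8 < 9
Listing the words in that order gives the answer.
Final answer: ['rub', 'pmyd', 'zdhjz', 'yxpyps', 'xquixwk', 'hgrreuti', 'tkwmmuhjz']


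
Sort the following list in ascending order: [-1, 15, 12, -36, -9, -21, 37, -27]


Original list: [-1, 15, 12, -36, -9, -21, 37, -27]
Repeatedly take the smallest remaining element:
  Remaining [-1, 15, 12, -36, -9, -21, 37, -27] -> smallest is -36
  Remaining [-1, 15, 12, -9, -21, 37, -27] -> smallest is -27
  Remaining [-1, 15, 12, -9, -21, 37] -> smallest is -21
  Remaining [-1, 15, 12, -9, 37] -> smallest is -9
  Remaining [-1, 15, 12, 37] -> smallest is -1
  Remaining [15, 12, 37] -> smallest is 12
  Remaining [15, 37] -> smallest is 15
  Remaining [37] -> smallest is 37
Collecting the picks in order gives the sorted list.
Final answer: [-36, -27, -21, -9, -1, 12, 15, 37]
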